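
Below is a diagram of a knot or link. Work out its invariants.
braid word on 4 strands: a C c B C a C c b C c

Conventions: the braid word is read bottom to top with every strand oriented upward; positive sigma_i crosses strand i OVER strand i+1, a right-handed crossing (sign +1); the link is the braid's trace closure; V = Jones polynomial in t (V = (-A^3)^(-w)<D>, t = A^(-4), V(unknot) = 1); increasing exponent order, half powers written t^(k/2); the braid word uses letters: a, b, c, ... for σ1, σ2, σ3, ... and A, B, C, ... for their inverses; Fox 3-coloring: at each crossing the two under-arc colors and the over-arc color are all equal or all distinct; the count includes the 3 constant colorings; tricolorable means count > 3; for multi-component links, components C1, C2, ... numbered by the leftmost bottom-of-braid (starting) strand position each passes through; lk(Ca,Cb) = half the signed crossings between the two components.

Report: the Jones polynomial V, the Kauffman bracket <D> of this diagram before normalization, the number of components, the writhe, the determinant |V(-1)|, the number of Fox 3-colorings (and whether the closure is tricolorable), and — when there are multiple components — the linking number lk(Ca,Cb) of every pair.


V = 1
<D> = -A^3 (w = +1)
1 component over 11 crossings, w = +1
3 Fox colorings among 3^11, |V(-1)| = 1: not tricolorable
why: inverse pairs cancel, leaving σ1 σ2⁻¹ σ3⁻¹ σ1 σ2


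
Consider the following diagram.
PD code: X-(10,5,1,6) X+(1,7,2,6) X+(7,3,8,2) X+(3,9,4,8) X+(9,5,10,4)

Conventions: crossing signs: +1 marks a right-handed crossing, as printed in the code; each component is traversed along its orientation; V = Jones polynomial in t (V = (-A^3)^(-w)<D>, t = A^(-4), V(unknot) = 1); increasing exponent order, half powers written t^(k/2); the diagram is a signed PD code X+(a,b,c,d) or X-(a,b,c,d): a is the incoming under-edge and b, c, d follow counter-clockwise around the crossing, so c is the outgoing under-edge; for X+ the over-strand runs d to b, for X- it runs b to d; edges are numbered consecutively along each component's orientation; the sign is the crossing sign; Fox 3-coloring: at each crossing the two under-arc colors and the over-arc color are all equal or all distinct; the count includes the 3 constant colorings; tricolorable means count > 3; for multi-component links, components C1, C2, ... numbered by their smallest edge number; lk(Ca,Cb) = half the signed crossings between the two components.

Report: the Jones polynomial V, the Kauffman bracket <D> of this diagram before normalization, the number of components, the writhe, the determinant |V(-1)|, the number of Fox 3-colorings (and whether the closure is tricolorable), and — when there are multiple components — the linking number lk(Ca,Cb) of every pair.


V(t) = t + t^3 - t^4
bracket: A^-7 - A^-3 - A^5, w = +3
1 component, writhe +3, over 5 crossings
det 3, colorings 9 of 3^5 — tricolorable
observation: w = +3 shifts under R1 moves; the (-A^3)^(-3) factor cancels that in V


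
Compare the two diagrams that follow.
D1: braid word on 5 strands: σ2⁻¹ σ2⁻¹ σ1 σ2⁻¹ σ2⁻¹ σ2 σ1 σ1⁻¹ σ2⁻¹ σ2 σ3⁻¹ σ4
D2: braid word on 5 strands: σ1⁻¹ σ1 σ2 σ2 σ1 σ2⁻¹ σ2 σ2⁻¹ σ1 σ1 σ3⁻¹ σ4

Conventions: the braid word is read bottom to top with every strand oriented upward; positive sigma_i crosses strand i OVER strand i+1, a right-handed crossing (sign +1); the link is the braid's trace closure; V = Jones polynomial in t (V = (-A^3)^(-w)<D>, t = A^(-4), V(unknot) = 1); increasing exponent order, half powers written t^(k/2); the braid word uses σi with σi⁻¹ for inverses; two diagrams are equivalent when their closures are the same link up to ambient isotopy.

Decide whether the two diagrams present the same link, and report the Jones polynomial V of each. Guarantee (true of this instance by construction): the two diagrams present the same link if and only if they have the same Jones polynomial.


equivalent: no
D1 (bracket A^-2 + A^6 - A^10; 12 crossings at w = -2): V = -t^-4 + t^-3 + t^-1
V(D2) = t - t^2 + 2t^3 - t^4 + t^5 - t^6  (w +4, c 12, <D> = -A^-12 + A^-8 - A^-4 + 2 - A^4 + A^8)
key observation: 2 classes among 2 diagrams; unequal V(t) rules out equality


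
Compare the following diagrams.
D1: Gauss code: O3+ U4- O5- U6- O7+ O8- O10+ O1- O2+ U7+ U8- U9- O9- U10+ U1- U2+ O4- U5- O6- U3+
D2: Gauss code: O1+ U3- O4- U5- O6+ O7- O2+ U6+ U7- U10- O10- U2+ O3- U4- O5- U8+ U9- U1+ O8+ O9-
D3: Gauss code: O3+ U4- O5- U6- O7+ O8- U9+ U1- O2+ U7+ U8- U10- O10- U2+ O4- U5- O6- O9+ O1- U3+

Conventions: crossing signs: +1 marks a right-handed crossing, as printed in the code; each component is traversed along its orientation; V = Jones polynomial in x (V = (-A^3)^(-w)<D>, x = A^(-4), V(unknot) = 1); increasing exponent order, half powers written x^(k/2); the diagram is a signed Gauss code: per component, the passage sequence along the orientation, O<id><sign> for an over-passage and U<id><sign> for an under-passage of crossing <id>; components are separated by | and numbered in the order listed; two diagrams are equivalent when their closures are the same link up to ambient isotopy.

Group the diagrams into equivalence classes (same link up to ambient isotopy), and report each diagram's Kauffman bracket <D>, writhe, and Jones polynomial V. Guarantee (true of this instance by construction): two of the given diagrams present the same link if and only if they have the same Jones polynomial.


classes: {D1, D2, D3}
V(D1) = -x^-4 + x^-3 + x^-1  [10 crossings, <D> = A^-2 + A^6 - A^10, w = -2]
V(D2) = -x^-4 + x^-3 + x^-1  (w -2, c 10, <D> = A^-2 + A^6 - A^10)
V(D3) = -x^-4 + x^-3 + x^-1  (w -2, c 10, <D> = A^-2 + A^6 - A^10)
insight: one V(x) for all 3 diagrams — one class (guaranteed)


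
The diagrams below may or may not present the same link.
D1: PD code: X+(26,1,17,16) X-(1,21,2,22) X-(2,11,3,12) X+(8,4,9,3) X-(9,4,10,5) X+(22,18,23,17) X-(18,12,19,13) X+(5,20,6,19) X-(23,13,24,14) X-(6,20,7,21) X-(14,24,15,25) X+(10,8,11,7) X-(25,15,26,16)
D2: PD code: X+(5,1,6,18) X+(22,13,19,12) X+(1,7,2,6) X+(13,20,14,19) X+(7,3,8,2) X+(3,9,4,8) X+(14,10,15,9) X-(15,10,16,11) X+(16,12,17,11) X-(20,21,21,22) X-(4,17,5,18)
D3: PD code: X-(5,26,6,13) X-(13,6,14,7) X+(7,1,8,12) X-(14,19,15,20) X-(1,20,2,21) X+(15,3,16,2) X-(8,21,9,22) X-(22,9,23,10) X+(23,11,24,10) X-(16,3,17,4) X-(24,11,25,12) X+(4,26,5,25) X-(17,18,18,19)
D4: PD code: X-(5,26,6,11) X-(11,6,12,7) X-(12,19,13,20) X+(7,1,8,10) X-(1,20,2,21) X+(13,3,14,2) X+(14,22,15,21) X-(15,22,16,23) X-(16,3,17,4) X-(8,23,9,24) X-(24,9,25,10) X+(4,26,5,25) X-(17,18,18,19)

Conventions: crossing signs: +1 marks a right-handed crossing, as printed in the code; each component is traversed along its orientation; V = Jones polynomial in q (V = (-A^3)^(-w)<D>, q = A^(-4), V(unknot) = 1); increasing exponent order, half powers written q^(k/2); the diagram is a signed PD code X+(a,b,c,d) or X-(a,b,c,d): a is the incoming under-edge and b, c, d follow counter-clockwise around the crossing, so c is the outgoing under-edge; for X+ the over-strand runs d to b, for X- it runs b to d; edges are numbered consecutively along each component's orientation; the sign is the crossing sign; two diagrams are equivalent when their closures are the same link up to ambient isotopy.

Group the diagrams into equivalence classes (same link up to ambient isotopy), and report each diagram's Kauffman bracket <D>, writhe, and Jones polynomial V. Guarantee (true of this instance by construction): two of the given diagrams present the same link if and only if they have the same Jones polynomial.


equivalence classes: {D1, D3, D4} | {D2}
D1 (bracket A^-7 - A^-3 + A + A^9; 13 crossings at w = -3): V = -q^(-9/2) - q^(-5/2) + q^(-3/2) - q^(-1/2)
V(D2) = -q^(3/2) - 2q^(7/2) + q^(9/2) - q^(11/2) + q^(13/2)  (w +5, c 11, <D> = -A^-11 + A^-7 - A^-3 + 2A + A^9)
D3 (bracket A^-13 - A^-9 + A^-5 + A^3; 13 crossings at w = -5): V = -q^(-9/2) - q^(-5/2) + q^(-3/2) - q^(-1/2)
D4 (bracket A^-13 - A^-9 + A^-5 + A^3; 13 crossings at w = -5): V = -q^(-9/2) - q^(-5/2) + q^(-3/2) - q^(-1/2)
observation: comparing 4 Jones polynomials yields 2 groups


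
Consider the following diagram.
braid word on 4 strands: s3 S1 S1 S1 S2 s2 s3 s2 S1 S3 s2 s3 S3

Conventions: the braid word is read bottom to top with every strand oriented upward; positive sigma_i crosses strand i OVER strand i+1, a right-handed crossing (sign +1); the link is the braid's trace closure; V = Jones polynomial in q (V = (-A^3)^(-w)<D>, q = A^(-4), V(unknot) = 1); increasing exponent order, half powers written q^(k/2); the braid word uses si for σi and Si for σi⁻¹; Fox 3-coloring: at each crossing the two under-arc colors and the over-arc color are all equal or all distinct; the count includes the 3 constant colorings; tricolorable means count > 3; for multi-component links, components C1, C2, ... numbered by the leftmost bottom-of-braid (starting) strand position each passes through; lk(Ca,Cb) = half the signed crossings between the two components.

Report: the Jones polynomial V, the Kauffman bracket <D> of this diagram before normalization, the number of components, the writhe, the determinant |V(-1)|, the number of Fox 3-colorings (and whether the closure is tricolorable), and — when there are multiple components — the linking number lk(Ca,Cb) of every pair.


V = q^-5 - 2q^-4 + 3q^-3 - 3q^-2 + 3q^-1 - 3 + 2q - q^2 + q^3
<D> = -A^-15 + A^-11 - 2A^-7 + 3A^-3 - 3A + 3A^5 - 3A^9 + 2A^13 - A^17 (w = -1)
1 component over 13 crossings, w = -1
3 Fox colorings among 3^13, |V(-1)| = 19: not tricolorable
why: the word shrinks to σ3 σ1⁻¹ σ1⁻¹ σ1⁻¹ σ3 σ2 σ1⁻¹ σ3⁻¹ σ2 after cancelling


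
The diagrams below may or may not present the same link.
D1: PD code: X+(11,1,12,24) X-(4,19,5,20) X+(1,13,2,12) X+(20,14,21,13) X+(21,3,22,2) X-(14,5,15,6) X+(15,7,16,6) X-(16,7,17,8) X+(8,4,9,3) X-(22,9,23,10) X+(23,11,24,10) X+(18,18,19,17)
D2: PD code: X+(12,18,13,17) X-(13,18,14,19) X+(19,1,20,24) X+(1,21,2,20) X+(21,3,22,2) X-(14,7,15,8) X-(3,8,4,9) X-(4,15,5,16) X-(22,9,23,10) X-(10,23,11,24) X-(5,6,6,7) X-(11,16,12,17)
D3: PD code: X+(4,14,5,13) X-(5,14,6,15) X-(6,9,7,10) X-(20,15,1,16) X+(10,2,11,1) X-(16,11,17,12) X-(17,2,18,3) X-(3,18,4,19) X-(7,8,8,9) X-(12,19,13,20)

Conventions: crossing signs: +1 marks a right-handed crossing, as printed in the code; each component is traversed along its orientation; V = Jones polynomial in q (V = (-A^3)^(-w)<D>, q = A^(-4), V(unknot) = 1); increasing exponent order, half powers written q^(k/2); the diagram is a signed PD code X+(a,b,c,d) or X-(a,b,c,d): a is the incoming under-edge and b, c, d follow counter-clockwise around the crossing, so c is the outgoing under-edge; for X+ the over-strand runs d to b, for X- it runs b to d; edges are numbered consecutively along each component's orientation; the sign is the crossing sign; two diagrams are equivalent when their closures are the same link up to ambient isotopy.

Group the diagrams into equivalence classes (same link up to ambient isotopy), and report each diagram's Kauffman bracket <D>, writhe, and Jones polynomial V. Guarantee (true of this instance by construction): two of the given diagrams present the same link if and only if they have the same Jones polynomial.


grouping into links: {D1} | {D2} | {D3}
V(D1) = q^-1 - 1 + 2q - 2q^2 + 2q^3 - 2q^4 + q^5  (w +4, c 12, <D> = A^-8 - 2A^-4 + 2 - 2A^4 + 2A^8 - A^12 + A^16)
V(D2) = -q^-5 + q^-4 - q^-3 + 2q^-2 - q^-1 + 2 - q  [12 crossings, <D> = -A^-16 + 2A^-12 - A^-8 + 2A^-4 - 1 + A^4 - A^8, w = -4]
D3 (bracket A^-14 - A^-10 + 2A^-6 - A^-2 + A^2 - A^6; 10 crossings at w = -6): V = -q^-6 + q^-5 - q^-4 + 2q^-3 - q^-2 + q^-1
why: 3 classes among 3 diagrams; unequal V(q) rules out equality


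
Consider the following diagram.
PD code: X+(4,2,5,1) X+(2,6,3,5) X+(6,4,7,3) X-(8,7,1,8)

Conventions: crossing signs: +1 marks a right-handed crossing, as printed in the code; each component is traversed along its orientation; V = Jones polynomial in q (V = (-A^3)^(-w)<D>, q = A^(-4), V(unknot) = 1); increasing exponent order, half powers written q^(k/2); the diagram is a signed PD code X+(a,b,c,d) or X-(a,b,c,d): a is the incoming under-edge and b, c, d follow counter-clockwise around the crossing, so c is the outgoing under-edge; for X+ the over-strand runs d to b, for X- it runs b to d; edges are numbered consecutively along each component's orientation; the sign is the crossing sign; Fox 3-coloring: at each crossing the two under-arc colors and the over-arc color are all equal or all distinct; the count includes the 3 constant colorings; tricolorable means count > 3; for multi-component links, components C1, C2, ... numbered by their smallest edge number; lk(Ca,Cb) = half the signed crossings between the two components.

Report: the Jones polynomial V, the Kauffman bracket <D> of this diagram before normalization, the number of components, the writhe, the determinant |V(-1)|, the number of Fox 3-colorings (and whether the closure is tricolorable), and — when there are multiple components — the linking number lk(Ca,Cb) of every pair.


V(q) = q + q^3 - q^4
bracket: -A^-10 + A^-6 + A^2, w = +2
1 component, writhe +2, over 4 crossings
det 3, colorings 9 of 3^4 — tricolorable
observation: det 3 = |V(-1)|; divisible by 3, so tricolorable


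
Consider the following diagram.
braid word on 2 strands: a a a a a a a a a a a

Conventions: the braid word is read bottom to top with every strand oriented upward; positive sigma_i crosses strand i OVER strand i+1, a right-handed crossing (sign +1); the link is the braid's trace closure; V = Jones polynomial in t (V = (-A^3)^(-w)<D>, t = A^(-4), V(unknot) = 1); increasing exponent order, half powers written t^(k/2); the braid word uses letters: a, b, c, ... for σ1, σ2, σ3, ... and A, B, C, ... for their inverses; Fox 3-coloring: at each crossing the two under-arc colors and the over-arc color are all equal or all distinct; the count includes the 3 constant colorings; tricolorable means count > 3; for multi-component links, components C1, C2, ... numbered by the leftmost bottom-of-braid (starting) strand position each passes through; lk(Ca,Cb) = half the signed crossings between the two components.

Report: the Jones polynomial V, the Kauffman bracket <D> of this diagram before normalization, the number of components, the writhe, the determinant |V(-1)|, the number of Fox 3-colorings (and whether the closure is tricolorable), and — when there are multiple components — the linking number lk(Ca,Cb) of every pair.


V(t) = t^5 + t^7 - t^8 + t^9 - t^10 + t^11 - t^12 + t^13 - t^14 + t^15 - t^16
bracket: A^-31 - A^-27 + A^-23 - A^-19 + A^-15 - A^-11 + A^-7 - A^-3 + A - A^5 - A^13, w = +11
1 component, writhe +11, over 11 crossings
det 11, colorings 3 of 3^11 — not tricolorable
observation: a (2,11) torus form — a single generator 11 times


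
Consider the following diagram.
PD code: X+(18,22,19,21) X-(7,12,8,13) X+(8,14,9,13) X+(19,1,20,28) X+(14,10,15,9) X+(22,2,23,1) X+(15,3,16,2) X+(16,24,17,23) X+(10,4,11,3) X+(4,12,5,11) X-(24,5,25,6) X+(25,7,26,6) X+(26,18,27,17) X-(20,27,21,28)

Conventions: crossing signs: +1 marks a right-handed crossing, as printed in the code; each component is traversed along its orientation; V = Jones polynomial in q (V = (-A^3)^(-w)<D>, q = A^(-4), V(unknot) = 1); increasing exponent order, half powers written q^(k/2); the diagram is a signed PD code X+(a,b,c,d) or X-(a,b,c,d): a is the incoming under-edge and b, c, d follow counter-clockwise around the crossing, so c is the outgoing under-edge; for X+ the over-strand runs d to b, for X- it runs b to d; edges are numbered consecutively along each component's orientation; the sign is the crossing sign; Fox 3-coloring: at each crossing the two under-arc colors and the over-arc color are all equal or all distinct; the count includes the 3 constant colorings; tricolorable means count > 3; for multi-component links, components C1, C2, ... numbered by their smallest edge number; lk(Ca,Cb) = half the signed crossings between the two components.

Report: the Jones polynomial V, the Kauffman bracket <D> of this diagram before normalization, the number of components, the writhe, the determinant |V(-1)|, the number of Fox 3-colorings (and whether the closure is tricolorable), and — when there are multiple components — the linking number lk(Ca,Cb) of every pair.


Jones polynomial: V(q) = q^2 + 2q^4 - 2q^5 + q^6 - 2q^7 + q^8
<D> = A^-8 - 2A^-4 + 1 - 2A^4 + 2A^8 + A^16; writhe +8
components 1, writhe +8 (14 crossings)
3-colorings: 27 of 3^14, det 9 — tricolorable
note: w = +8 shifts under R1 moves; the (-A^3)^(-8) factor cancels that in V


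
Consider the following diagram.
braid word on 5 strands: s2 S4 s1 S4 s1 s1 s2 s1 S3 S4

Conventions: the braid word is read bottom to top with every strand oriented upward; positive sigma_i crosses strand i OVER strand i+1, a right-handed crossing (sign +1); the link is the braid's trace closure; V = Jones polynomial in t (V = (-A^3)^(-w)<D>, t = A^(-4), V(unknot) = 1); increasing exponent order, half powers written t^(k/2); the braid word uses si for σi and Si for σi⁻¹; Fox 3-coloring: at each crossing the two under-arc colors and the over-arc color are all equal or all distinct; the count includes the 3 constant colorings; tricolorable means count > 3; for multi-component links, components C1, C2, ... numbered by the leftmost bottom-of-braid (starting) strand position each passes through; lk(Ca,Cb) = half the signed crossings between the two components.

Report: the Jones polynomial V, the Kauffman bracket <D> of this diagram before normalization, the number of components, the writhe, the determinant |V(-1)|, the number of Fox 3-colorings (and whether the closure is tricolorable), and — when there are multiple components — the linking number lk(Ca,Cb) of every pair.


V(t) = -t^-2 + t^-1 - 1 + 3t - 2t^2 + 3t^3 - 2t^4 + t^5 - t^6
bracket: -A^-18 + A^-14 - 2A^-10 + 3A^-6 - 2A^-2 + 3A^2 - A^6 + A^10 - A^14, w = +2
1 component, writhe +2, over 10 crossings
det 15, colorings 9 of 3^10 — tricolorable
observation: V spans 8 powers of t: at least 8 crossings in any diagram


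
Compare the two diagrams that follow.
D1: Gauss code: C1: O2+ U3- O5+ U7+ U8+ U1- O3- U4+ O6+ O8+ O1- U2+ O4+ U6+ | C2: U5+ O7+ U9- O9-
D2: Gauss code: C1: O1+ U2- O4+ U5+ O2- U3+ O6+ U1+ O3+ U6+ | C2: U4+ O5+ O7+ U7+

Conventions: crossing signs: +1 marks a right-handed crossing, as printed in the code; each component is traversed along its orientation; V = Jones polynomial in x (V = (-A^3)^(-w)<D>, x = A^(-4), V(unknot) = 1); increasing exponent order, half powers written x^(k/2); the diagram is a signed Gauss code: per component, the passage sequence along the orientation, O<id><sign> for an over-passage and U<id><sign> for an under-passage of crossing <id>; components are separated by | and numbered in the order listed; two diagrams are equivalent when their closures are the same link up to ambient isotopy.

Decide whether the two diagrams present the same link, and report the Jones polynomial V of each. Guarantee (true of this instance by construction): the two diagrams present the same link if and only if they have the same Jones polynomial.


equivalent: yes
D1 (bracket -A^-17 + A^-13 - A^-9 + 2A^-5 + A^3; 9 crossings at w = +3): V = -x^(3/2) - 2x^(7/2) + x^(9/2) - x^(11/2) + x^(13/2)
D2 (bracket -A^-11 + A^-7 - A^-3 + 2A + A^9; 7 crossings at w = +5): V = -x^(3/2) - 2x^(7/2) + x^(9/2) - x^(11/2) + x^(13/2)
key observation: from 9 to 7 crossings by R-moves: one link, two diagrams


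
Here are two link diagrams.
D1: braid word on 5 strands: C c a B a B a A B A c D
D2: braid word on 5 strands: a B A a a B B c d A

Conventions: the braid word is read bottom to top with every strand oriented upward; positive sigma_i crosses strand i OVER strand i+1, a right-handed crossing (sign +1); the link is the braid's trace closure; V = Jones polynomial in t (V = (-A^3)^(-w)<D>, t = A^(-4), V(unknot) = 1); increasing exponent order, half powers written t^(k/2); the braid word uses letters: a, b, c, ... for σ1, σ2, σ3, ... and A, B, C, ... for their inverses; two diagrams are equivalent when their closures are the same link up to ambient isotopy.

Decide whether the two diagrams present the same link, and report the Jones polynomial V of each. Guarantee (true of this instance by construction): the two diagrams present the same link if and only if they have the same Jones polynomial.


equivalent: yes
D1 (bracket A^-2 + A^6 - A^10; 12 crossings at w = -2): V = -t^-4 + t^-3 + t^-1
D2 (bracket A^4 + A^12 - A^16; 10 crossings at w = 0): V = -t^-4 + t^-3 + t^-1
key observation: from 12 to 10 crossings by R-moves: one link, two diagrams


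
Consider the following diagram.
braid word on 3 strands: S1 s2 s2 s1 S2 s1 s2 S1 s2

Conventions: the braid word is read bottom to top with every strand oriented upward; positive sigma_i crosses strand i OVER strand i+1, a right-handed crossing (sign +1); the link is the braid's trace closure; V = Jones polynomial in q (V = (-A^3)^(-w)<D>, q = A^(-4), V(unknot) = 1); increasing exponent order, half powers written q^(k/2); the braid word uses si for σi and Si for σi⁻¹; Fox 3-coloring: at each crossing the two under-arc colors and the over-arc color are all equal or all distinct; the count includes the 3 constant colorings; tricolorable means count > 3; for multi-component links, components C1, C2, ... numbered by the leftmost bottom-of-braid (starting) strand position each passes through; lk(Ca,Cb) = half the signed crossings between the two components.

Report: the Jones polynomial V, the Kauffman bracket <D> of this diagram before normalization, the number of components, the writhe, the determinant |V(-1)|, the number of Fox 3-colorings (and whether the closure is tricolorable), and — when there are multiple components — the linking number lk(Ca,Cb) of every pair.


V(q) = q^(-1/2) - 3q^(1/2) + 2q^(3/2) - 4q^(5/2) + 3q^(7/2) - 2q^(9/2) + 2q^(11/2) - q^(13/2)
bracket: A^-17 - 2A^-13 + 2A^-9 - 3A^-5 + 4A^-1 - 2A^3 + 3A^7 - A^11, w = +3
2 components, writhe +3, over 9 crossings
lk(C1,C2) = +1
det 18, colorings 27 of 3^9 — tricolorable
observation: span 7 respects span(V) <= c + mu - 1 = 10 for this 2-component diagram


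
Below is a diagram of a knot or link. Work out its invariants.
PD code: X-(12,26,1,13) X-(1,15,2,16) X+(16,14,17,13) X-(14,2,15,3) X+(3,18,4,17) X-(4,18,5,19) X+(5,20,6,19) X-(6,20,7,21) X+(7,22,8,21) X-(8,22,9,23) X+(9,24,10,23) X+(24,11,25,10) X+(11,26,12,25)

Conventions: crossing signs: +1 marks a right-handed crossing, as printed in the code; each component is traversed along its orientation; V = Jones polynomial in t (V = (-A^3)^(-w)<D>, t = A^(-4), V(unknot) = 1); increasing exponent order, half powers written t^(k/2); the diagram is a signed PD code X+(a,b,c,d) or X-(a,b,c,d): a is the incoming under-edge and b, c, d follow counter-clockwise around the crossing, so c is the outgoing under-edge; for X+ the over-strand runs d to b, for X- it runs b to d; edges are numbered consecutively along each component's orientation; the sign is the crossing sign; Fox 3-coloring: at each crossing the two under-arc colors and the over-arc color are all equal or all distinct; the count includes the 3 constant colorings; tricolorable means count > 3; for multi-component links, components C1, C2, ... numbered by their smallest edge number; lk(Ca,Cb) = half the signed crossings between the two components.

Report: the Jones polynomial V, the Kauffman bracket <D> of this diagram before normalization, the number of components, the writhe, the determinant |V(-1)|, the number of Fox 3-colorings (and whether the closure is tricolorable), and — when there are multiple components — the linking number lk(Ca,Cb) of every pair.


V(t) = -t^(-3/2) + t^(-1/2) - 2t^(1/2) + t^(3/2) - 2t^(5/2) + t^(7/2)
bracket: -A^-11 + 2A^-7 - A^-3 + 2A - A^5 + A^9, w = +1
2 components, writhe +1, over 13 crossings
lk(C1,C2) = 0
det 8, colorings 3 of 3^13 — not tricolorable
observation: all 2 components of this link are unlinked algebraically


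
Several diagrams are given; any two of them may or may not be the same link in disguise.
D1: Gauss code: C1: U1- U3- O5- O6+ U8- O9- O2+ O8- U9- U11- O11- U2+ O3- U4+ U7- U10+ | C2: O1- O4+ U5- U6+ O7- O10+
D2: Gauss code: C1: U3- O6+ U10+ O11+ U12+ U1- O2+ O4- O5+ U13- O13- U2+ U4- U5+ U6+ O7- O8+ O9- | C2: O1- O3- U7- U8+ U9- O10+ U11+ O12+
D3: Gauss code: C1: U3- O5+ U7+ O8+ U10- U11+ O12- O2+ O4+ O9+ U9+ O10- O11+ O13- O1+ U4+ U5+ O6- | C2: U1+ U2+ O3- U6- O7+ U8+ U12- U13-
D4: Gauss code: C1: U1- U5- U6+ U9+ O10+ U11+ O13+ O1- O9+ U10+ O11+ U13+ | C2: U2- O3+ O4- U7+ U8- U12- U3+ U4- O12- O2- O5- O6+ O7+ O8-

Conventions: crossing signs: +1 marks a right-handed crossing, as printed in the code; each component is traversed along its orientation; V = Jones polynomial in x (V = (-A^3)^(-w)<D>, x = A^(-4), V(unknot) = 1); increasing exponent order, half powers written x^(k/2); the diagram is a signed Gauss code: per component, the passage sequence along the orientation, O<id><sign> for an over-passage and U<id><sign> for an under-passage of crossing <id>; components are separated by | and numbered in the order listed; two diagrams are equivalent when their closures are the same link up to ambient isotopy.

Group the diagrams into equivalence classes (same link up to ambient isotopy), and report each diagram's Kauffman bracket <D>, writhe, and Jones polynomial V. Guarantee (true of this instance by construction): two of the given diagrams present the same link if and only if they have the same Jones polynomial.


equivalence classes: {D1} | {D2, D3} | {D4}
D1 (bracket A^-11 + A^-7; 11 crossings at w = -3): V = -x^(-1/2) - x^(1/2)
V(D2) = -x^(-3/2) + x^(-1/2) - 2x^(1/2) + x^(3/2) - 2x^(5/2) + x^(7/2)  [13 crossings, <D> = -A^-11 + 2A^-7 - A^-3 + 2A - A^5 + A^9, w = +1]
D3 (bracket -A^-5 + 2A^-1 - A^3 + 2A^7 - A^11 + A^15; 13 crossings at w = +3): V = -x^(-3/2) + x^(-1/2) - 2x^(1/2) + x^(3/2) - 2x^(5/2) + x^(7/2)
D4 (bracket -A^-15 + A^-7 + A^-3 + A; 13 crossings at w = +1): V = -x^(1/2) - x^(3/2) - x^(5/2) + x^(9/2)
observation: comparing 4 Jones polynomials yields 3 groups


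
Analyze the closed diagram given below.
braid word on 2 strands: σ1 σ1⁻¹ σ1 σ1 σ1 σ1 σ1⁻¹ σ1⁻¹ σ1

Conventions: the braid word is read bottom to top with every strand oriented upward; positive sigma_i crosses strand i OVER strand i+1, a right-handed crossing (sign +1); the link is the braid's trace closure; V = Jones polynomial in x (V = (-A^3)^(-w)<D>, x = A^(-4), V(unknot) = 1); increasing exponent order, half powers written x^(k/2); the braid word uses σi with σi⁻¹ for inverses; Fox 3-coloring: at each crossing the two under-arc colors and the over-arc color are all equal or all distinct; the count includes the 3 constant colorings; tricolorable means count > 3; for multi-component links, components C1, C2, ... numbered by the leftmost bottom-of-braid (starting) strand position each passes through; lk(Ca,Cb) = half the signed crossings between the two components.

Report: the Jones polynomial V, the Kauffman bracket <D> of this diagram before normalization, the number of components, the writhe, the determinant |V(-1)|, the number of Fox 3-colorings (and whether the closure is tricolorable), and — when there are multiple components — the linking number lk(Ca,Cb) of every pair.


V = x + x^3 - x^4
<D> = A^-7 - A^-3 - A^5 (w = +3)
1 component over 9 crossings, w = +3
9 Fox colorings among 3^9, |V(-1)| = 3: tricolorable
why: a (2,3) torus form — a single generator 3 times


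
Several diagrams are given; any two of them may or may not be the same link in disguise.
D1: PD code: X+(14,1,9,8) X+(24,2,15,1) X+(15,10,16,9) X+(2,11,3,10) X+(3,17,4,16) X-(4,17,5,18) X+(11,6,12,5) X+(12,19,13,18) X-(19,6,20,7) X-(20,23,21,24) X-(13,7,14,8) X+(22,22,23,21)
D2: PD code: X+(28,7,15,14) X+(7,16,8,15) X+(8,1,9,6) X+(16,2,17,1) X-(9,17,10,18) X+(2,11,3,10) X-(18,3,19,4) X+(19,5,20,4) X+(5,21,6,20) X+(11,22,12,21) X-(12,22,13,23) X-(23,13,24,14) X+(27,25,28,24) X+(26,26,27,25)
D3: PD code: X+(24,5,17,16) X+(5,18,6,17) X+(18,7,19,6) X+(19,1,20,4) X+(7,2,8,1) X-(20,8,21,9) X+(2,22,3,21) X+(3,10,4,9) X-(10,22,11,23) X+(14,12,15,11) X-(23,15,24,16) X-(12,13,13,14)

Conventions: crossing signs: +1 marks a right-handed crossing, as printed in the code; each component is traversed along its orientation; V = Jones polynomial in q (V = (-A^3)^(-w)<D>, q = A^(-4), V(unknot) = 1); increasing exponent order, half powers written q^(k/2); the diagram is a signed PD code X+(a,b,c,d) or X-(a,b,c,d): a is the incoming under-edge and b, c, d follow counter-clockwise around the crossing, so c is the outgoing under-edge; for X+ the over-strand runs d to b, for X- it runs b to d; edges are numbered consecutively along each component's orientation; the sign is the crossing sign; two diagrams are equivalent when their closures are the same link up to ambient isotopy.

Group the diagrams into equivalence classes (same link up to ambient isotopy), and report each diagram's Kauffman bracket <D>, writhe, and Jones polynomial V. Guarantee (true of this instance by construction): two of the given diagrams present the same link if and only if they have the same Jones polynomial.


grouping into links: {D1, D2, D3}
V(D1) = q + 2q^3 + q^5  (w +4, c 12, <D> = A^-8 + 2 + A^8)
V(D2) = q + 2q^3 + q^5  [14 crossings, <D> = A^-2 + 2A^6 + A^14, w = +6]
D3 (bracket A^-8 + 2 + A^8; 12 crossings at w = +4): V = q + 2q^3 + q^5
why: one V(q) for all 3 diagrams — one class (guaranteed)


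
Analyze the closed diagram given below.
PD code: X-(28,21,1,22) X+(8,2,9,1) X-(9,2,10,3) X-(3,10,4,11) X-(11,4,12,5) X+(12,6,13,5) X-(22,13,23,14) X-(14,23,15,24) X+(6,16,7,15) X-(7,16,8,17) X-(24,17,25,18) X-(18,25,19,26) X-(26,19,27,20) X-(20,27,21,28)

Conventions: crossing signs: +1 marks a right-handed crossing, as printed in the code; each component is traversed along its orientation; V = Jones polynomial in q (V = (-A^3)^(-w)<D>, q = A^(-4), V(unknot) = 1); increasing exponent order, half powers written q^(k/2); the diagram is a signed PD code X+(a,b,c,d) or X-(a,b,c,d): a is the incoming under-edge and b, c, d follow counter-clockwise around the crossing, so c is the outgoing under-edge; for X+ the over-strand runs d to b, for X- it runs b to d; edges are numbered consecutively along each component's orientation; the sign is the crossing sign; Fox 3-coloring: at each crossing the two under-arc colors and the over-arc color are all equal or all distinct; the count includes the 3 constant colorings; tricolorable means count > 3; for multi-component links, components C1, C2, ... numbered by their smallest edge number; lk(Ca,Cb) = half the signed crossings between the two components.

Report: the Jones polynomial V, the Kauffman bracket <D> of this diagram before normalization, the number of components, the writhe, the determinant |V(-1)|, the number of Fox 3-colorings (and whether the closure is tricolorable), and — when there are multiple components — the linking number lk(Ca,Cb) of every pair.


V = -q^-10 + q^-9 - q^-8 + q^-7 - q^-6 + q^-5 + q^-3
<D> = A^-12 + A^-4 - 1 + A^4 - A^8 + A^12 - A^16 (w = -8)
1 component over 14 crossings, w = -8
3 Fox colorings among 3^14, |V(-1)| = 7: not tricolorable
why: the span of V is 7, forcing >= 7 crossings in any diagram


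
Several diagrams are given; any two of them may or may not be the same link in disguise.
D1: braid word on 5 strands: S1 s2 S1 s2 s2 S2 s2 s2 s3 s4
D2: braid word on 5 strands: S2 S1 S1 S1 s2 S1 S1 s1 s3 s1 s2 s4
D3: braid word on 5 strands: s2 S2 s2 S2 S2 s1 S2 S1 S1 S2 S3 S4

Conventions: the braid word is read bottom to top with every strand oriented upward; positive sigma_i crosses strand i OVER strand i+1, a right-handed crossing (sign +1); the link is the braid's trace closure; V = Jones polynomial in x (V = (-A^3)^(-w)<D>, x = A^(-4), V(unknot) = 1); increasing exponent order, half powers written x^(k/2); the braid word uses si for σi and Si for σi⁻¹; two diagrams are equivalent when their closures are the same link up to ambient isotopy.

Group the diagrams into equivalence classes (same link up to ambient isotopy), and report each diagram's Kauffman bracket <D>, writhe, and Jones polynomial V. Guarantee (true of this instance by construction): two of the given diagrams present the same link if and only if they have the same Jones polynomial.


equivalence classes: {D1} | {D2} | {D3}
D1 (bracket A^-8 - 2A^-4 + 2 - 2A^4 + 2A^8 - A^12 + A^16; 10 crossings at w = +4): V = x^-1 - 1 + 2x - 2x^2 + 2x^3 - 2x^4 + x^5
V(D2) = -x^-4 + x^-3 + x^-1  (w 0, c 12, <D> = A^4 + A^12 - A^16)
D3 (bracket A^-14 - A^-10 + 2A^-6 - A^-2 + A^2 - A^6; 12 crossings at w = -6): V = -x^-6 + x^-5 - x^-4 + 2x^-3 - x^-2 + x^-1
key observation: 3 classes among 3 diagrams; unequal V(x) rules out equality


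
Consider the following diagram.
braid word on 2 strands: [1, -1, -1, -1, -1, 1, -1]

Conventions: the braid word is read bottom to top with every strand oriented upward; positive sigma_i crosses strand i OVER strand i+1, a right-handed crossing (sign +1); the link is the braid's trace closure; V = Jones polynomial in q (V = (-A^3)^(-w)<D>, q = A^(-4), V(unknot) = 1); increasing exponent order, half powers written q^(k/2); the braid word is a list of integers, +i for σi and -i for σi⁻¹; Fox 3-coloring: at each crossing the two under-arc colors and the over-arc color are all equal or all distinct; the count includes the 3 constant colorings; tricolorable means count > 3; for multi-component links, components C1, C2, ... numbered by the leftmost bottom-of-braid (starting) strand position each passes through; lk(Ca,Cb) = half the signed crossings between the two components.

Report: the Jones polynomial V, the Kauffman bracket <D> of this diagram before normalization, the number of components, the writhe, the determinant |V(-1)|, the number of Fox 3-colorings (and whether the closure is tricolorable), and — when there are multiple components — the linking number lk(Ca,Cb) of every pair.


Jones polynomial: V(q) = -q^-4 + q^-3 + q^-1
<D> = -A^-5 - A^3 + A^7; writhe -3
components 1, writhe -3 (7 crossings)
3-colorings: 9 of 3^7, det 3 — tricolorable
note: det 3 = |V(-1)|; divisible by 3, so tricolorable


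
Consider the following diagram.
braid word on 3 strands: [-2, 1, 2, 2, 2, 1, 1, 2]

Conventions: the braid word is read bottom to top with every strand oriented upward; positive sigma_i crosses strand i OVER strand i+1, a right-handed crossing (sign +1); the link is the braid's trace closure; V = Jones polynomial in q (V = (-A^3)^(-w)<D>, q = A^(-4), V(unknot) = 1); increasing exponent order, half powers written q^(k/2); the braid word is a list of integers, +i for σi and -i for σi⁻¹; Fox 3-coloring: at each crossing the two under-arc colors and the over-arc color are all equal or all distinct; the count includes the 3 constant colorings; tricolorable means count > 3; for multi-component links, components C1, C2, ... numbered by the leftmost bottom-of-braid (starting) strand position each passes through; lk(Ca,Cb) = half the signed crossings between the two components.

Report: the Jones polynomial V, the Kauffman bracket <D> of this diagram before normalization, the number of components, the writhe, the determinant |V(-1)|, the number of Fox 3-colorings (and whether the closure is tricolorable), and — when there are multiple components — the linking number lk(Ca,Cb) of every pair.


V(q) = q^2 + 2q^4 - 2q^5 + q^6 - 2q^7 + q^8
bracket: A^-14 - 2A^-10 + A^-6 - 2A^-2 + 2A^2 + A^10, w = +6
1 component, writhe +6, over 8 crossings
det 9, colorings 27 of 3^8 — tricolorable
observation: w = +6 shifts under R1 moves; the (-A^3)^(-6) factor cancels that in V


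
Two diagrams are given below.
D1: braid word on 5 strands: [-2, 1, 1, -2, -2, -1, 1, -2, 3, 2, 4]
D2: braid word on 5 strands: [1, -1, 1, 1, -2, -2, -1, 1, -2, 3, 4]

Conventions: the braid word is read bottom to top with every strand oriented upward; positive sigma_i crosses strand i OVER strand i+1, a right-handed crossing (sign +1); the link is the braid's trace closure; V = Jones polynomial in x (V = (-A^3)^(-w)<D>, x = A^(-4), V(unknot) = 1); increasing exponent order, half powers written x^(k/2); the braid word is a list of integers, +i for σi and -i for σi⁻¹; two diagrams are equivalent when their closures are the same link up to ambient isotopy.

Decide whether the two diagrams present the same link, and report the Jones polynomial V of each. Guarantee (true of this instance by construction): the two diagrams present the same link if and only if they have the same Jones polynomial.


equivalent: yes
V(D1) = x^(-7/2) - x^(-5/2) + x^(-3/2) - 2x^(-1/2) - x^(3/2)  (w +1, c 11, <D> = A^-3 + 2A^5 - A^9 + A^13 - A^17)
D2 (bracket A^-3 + 2A^5 - A^9 + A^13 - A^17; 11 crossings at w = +1): V = x^(-7/2) - x^(-5/2) + x^(-3/2) - 2x^(-1/2) - x^(3/2)
why: D2 (11 crossings) and D1 (11) are Markov-related braid presentations


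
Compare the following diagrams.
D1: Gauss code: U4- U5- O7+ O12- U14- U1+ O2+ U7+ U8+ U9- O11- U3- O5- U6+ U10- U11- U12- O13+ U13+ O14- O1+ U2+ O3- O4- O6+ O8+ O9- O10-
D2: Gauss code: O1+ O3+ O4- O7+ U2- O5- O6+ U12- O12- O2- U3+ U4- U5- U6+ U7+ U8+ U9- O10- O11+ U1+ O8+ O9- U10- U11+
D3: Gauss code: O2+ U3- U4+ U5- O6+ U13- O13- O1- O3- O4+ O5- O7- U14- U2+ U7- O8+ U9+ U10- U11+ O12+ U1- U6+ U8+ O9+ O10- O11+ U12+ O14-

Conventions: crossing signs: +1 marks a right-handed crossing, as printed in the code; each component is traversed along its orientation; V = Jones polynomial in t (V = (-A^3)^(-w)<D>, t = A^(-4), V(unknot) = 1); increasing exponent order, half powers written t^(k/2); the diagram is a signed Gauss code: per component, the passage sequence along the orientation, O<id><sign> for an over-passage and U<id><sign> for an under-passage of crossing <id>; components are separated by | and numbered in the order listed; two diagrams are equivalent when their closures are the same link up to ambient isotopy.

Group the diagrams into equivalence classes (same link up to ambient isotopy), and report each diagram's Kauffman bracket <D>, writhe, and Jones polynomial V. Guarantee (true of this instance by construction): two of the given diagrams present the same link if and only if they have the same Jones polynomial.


classes: {D1} | {D2} | {D3}
V(D1) = -t^-4 + t^-3 + t^-1  [14 crossings, <D> = A^-2 + A^6 - A^10, w = -2]
D2 (bracket 1; 12 crossings at w = 0): V = 1
V(D3) = t + t^3 - t^4  [14 crossings, <D> = -A^-16 + A^-12 + A^-4, w = 0]
note: 3 values of V(t) split the 3 diagrams


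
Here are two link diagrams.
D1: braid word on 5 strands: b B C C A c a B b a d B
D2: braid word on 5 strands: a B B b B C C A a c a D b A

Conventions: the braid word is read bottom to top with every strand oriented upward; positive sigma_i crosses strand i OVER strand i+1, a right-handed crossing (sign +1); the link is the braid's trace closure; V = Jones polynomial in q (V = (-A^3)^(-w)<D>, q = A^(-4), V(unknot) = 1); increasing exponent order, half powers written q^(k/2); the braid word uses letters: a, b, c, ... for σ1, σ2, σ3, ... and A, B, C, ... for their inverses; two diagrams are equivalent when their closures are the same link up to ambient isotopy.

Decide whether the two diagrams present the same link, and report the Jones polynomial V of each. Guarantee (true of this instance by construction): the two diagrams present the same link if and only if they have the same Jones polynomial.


same link: yes
V(D1) = 1  [12 crossings, <D> = 1, w = 0]
V(D2) = 1  [14 crossings, <D> = A^-6, w = -2]
insight: Markov moves rewrite D1 (12 crossings) into D2 (14)


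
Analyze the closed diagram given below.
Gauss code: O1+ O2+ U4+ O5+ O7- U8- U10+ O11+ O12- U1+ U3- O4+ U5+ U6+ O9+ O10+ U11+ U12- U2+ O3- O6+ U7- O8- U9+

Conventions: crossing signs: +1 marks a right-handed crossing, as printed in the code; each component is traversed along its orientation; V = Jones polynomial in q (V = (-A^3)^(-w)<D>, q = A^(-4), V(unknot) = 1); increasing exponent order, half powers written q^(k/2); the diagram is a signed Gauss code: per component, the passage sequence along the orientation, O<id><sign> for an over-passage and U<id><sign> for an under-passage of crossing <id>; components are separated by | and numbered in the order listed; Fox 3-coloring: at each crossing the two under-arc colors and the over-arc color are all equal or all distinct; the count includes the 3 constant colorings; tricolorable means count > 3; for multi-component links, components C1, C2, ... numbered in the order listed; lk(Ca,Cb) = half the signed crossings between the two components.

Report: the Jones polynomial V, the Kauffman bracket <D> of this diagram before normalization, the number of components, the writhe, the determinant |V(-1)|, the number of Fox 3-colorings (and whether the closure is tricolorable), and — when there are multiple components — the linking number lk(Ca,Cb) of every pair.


V(q) = 2q - 2q^2 + 3q^3 - 3q^4 + 2q^5 - 2q^6 + q^7
bracket: A^-16 - 2A^-12 + 2A^-8 - 3A^-4 + 3 - 2A^4 + 2A^8, w = +4
1 component, writhe +4, over 12 crossings
det 15, colorings 9 of 3^12 — tricolorable
observation: the span of V is 6, forcing >= 6 crossings in any diagram
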